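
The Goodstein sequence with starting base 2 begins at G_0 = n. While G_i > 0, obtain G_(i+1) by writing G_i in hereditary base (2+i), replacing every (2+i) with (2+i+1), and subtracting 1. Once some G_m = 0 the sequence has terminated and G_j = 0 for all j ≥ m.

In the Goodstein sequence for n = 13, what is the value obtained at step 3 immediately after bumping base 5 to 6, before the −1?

13 —HB2→ 2^(2 + 1) + 2^2 + 1 —bump→ 3^(3 + 1) + 3^3 + 1 = 109 —(−1)→ 108
108 —HB3→ 3^(3 + 1) + 3^3 —bump→ 4^(4 + 1) + 4^4 = 1280 —(−1)→ 1279
1279 —HB4→ 4^(4 + 1) + 3·4^3 + 3·4^2 + 3·4 + 3 —bump→ 5^(5 + 1) + 3·5^3 + 3·5^2 + 3·5 + 3 = 16093 —(−1)→ 16092
16092 —HB5→ 5^(5 + 1) + 3·5^3 + 3·5^2 + 3·5 + 2 —bump→ 6^(6 + 1) + 3·6^3 + 3·6^2 + 3·6 + 2 = 280712 —(−1)→ 280711

280712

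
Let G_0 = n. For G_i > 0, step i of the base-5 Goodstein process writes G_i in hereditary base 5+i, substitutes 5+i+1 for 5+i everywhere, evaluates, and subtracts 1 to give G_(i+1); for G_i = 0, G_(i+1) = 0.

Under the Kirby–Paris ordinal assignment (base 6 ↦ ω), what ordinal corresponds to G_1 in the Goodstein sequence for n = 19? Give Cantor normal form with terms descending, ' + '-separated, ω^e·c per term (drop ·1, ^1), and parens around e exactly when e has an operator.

ω·3 + 3

step 0: 19 = 3·5 + 4; sub 6 for 5: 3·6 + 4; = 22; G_1 = 22−1 = 21
step 1: 21 = 3·6 + 3; sub 7 for 6: 3·7 + 3; = 24; G_2 = 24−1 = 23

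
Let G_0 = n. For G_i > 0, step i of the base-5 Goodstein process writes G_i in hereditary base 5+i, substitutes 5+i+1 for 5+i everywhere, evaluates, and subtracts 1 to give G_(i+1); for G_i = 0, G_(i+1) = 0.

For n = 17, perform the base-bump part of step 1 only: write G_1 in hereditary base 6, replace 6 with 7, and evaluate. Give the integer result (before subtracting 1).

22

base 5: 17 = 3·5 + 2; at 6: 3·6 + 2 = 20; next = 19
base 6: 19 = 3·6 + 1; at 7: 3·7 + 1 = 22; next = 21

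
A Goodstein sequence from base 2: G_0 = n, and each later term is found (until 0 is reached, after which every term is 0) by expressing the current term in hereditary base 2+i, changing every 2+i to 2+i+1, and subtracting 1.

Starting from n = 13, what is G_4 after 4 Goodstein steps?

i=0: 13 = 2^(2 + 1) + 2^2 + 1 (b=2); 2→3: 3^(3 + 1) + 3^3 + 1 = 109; 109−1 = 108
i=1: 108 = 3^(3 + 1) + 3^3 (b=3); 3→4: 4^(4 + 1) + 4^4 = 1280; 1280−1 = 1279
i=2: 1279 = 4^(4 + 1) + 3·4^3 + 3·4^2 + 3·4 + 3 (b=4); 4→5: 5^(5 + 1) + 3·5^3 + 3·5^2 + 3·5 + 3 = 16093; 16093−1 = 16092
i=3: 16092 = 5^(5 + 1) + 3·5^3 + 3·5^2 + 3·5 + 2 (b=5); 5→6: 6^(6 + 1) + 3·6^3 + 3·6^2 + 3·6 + 2 = 280712; 280712−1 = 280711
i=4: 280711 = 6^(6 + 1) + 3·6^3 + 3·6^2 + 3·6 + 1 (b=6); 6→7: 7^(7 + 1) + 3·7^3 + 3·7^2 + 3·7 + 1 = 5765999; 5765999−1 = 5765998

280711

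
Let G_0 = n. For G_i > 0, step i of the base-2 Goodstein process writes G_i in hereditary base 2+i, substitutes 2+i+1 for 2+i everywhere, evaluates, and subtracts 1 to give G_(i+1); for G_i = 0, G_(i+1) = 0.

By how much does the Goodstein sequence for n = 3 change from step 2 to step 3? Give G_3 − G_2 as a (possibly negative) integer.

(0) 3|_2 = 2 + 1 ↦ 3 + 1|_3 = 4 ⇒ 3
(1) 3|_3 = 3 ↦ 4|_4 = 4 ⇒ 3
(2) 3|_4 = 3 ↦ 3|_5 = 3 ⇒ 2

-1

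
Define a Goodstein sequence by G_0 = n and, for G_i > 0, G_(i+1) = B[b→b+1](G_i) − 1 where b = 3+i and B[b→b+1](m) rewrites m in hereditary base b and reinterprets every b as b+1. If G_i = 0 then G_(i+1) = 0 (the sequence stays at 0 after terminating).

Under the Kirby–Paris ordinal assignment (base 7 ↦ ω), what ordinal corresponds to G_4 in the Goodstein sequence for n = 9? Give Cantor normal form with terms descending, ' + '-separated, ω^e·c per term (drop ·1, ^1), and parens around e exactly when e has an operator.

G_0 = 9. HB_3(9) = 3^2. Bump = 16. G_1 = 15.
G_1 = 15. HB_4(15) = 3·4 + 3. Bump = 18. G_2 = 17.
G_2 = 17. HB_5(17) = 3·5 + 2. Bump = 20. G_3 = 19.
G_3 = 19. HB_6(19) = 3·6 + 1. Bump = 22. G_4 = 21.

ω·3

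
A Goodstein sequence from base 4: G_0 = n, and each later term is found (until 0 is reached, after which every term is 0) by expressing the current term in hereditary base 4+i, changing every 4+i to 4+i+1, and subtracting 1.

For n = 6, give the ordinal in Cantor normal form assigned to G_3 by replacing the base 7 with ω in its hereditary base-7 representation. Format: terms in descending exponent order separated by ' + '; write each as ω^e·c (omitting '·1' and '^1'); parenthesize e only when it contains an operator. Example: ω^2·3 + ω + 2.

6

6 —HB4→ 4 + 2 —bump→ 5 + 2 = 7 —(−1)→ 6
6 —HB5→ 5 + 1 —bump→ 6 + 1 = 7 —(−1)→ 6
6 —HB6→ 6 —bump→ 7 = 7 —(−1)→ 6
6 —HB7→ 6 —bump→ 6 = 6 —(−1)→ 5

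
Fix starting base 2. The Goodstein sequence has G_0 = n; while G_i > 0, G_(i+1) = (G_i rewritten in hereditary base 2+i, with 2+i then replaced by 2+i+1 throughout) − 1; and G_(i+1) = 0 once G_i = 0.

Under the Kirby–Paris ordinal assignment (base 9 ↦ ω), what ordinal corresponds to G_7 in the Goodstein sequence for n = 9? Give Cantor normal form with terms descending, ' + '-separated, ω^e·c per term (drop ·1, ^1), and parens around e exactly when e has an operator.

ω^ω·3 + ω^3·3 + ω^2·3 + ω·2 + 6

G_0 = 9. HB_2(9) = 2^(2 + 1) + 1. Bump = 82. G_1 = 81.
G_1 = 81. HB_3(81) = 3^(3 + 1). Bump = 1024. G_2 = 1023.
G_2 = 1023. HB_4(1023) = 3·4^4 + 3·4^3 + 3·4^2 + 3·4 + 3. Bump = 9843. G_3 = 9842.
G_3 = 9842. HB_5(9842) = 3·5^5 + 3·5^3 + 3·5^2 + 3·5 + 2. Bump = 140744. G_4 = 140743.
G_4 = 140743. HB_6(140743) = 3·6^6 + 3·6^3 + 3·6^2 + 3·6 + 1. Bump = 2471827. G_5 = 2471826.
G_5 = 2471826. HB_7(2471826) = 3·7^7 + 3·7^3 + 3·7^2 + 3·7. Bump = 50333400. G_6 = 50333399.
G_6 = 50333399. HB_8(50333399) = 3·8^8 + 3·8^3 + 3·8^2 + 2·8 + 7. Bump = 1162263922. G_7 = 1162263921.
G_7 = 1162263921. HB_9(1162263921) = 3·9^9 + 3·9^3 + 3·9^2 + 2·9 + 6. Bump = 30000003326. G_8 = 30000003325.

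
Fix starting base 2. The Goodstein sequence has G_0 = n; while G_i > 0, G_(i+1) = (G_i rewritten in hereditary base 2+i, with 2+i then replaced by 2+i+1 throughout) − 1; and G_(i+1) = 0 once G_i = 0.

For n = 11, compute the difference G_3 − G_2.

step 0: 11 = 2^(2 + 1) + 2 + 1; sub 3 for 2: 3^(3 + 1) + 3 + 1; = 85; G_1 = 85−1 = 84
step 1: 84 = 3^(3 + 1) + 3; sub 4 for 3: 4^(4 + 1) + 4; = 1028; G_2 = 1028−1 = 1027
step 2: 1027 = 4^(4 + 1) + 3; sub 5 for 4: 5^(5 + 1) + 3; = 15628; G_3 = 15628−1 = 15627

14600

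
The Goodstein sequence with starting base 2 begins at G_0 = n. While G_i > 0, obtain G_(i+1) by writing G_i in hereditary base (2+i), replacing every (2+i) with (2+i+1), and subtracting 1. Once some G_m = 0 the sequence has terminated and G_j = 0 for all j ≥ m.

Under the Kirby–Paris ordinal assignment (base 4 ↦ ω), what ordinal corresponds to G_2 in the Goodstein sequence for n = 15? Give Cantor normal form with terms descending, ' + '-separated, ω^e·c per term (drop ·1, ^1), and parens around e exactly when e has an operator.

ω^(ω + 1) + ω^ω + 3

base 2: 15 = 2^(2 + 1) + 2^2 + 2 + 1; at 3: 3^(3 + 1) + 3^3 + 3 + 1 = 112; next = 111
base 3: 111 = 3^(3 + 1) + 3^3 + 3; at 4: 4^(4 + 1) + 4^4 + 4 = 1284; next = 1283
base 4: 1283 = 4^(4 + 1) + 4^4 + 3; at 5: 5^(5 + 1) + 5^5 + 3 = 18753; next = 18752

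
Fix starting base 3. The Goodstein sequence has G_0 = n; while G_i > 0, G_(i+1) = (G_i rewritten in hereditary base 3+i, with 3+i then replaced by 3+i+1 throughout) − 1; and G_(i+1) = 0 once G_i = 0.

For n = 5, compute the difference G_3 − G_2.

0

step 0: 5 = 3 + 2; sub 4 for 3: 4 + 2; = 6; G_1 = 6−1 = 5
step 1: 5 = 4 + 1; sub 5 for 4: 5 + 1; = 6; G_2 = 6−1 = 5
step 2: 5 = 5; sub 6 for 5: 6; = 6; G_3 = 6−1 = 5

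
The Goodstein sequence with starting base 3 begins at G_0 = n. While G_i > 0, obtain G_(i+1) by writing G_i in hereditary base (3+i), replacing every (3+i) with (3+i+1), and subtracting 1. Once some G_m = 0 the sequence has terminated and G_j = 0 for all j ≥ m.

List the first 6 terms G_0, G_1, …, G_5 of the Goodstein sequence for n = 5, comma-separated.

5, 5, 5, 5, 4, 3

base 3: 5 = 3 + 2; at 4: 4 + 2 = 6; next = 5
base 4: 5 = 4 + 1; at 5: 5 + 1 = 6; next = 5
base 5: 5 = 5; at 6: 6 = 6; next = 5
base 6: 5 = 5; at 7: 5 = 5; next = 4
base 7: 4 = 4; at 8: 4 = 4; next = 3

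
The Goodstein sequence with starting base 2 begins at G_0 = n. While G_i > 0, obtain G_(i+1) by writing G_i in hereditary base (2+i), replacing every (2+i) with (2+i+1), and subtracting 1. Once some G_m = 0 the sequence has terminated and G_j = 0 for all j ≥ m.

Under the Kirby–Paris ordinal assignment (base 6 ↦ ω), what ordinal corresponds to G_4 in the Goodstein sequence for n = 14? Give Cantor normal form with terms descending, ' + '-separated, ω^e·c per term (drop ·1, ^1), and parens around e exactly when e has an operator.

ω^(ω + 1) + ω^5·5 + ω^4·5 + ω^3·5 + ω^2·5 + ω·5 + 5

base 2: 14 = 2^(2 + 1) + 2^2 + 2; at 3: 3^(3 + 1) + 3^3 + 3 = 111; next = 110
base 3: 110 = 3^(3 + 1) + 3^3 + 2; at 4: 4^(4 + 1) + 4^4 + 2 = 1282; next = 1281
base 4: 1281 = 4^(4 + 1) + 4^4 + 1; at 5: 5^(5 + 1) + 5^5 + 1 = 18751; next = 18750
base 5: 18750 = 5^(5 + 1) + 5^5; at 6: 6^(6 + 1) + 6^6 = 326592; next = 326591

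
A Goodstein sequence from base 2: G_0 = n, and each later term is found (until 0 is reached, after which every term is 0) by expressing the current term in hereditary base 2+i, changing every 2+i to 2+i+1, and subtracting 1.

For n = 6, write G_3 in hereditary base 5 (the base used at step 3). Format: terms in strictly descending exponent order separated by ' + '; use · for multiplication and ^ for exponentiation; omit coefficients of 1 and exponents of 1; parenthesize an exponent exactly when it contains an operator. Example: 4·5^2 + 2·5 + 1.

5^5

G_0 = 6. HB_2(6) = 2^2 + 2. Bump = 30. G_1 = 29.
G_1 = 29. HB_3(29) = 3^3 + 2. Bump = 258. G_2 = 257.
G_2 = 257. HB_4(257) = 4^4 + 1. Bump = 3126. G_3 = 3125.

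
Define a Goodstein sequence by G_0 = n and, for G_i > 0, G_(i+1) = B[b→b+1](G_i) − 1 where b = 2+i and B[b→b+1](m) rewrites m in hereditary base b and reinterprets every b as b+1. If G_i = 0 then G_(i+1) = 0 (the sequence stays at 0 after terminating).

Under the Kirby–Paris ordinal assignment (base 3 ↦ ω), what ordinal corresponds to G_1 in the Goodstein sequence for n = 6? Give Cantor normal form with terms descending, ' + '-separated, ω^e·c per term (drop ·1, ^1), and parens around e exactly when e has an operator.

G_0 = 6. HB_2(6) = 2^2 + 2. Bump = 30. G_1 = 29.
G_1 = 29. HB_3(29) = 3^3 + 2. Bump = 258. G_2 = 257.

ω^ω + 2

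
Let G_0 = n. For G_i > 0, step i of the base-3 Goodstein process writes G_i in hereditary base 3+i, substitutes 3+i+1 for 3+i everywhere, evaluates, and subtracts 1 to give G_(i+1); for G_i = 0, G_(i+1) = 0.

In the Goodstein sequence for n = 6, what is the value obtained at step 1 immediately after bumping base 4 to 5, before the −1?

8

G_0=6  [base 3] 2·3  →[3↦4]→  2·4 = 8  −1 ⇒ G_1=7
G_1=7  [base 4] 4 + 3  →[4↦5]→  5 + 3 = 8  −1 ⇒ G_2=7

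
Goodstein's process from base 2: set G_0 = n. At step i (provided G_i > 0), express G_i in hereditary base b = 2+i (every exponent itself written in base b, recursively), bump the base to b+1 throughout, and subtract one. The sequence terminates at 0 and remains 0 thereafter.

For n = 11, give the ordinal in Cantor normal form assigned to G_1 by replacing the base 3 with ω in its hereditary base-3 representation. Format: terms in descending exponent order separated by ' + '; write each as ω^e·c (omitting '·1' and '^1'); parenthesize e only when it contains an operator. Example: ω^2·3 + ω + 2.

ω^(ω + 1) + ω

G_0 = 11. HB_2(11) = 2^(2 + 1) + 2 + 1. Bump = 85. G_1 = 84.
G_1 = 84. HB_3(84) = 3^(3 + 1) + 3. Bump = 1028. G_2 = 1027.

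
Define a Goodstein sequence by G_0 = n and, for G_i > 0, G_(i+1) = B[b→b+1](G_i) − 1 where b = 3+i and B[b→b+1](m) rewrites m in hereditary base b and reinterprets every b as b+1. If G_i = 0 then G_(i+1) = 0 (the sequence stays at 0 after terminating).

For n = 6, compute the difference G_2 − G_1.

0

i=0: 6 = 2·3 (b=3); 3→4: 2·4 = 8; 8−1 = 7
i=1: 7 = 4 + 3 (b=4); 4→5: 5 + 3 = 8; 8−1 = 7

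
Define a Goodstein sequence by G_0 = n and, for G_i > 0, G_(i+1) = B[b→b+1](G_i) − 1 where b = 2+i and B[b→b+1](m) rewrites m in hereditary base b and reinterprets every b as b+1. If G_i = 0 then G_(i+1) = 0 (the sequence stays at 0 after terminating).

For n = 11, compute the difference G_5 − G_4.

(0) 11|_2 = 2^(2 + 1) + 2 + 1 ↦ 3^(3 + 1) + 3 + 1|_3 = 85 ⇒ 84
(1) 84|_3 = 3^(3 + 1) + 3 ↦ 4^(4 + 1) + 4|_4 = 1028 ⇒ 1027
(2) 1027|_4 = 4^(4 + 1) + 3 ↦ 5^(5 + 1) + 3|_5 = 15628 ⇒ 15627
(3) 15627|_5 = 5^(5 + 1) + 2 ↦ 6^(6 + 1) + 2|_6 = 279938 ⇒ 279937
(4) 279937|_6 = 6^(6 + 1) + 1 ↦ 7^(7 + 1) + 1|_7 = 5764802 ⇒ 5764801

5484864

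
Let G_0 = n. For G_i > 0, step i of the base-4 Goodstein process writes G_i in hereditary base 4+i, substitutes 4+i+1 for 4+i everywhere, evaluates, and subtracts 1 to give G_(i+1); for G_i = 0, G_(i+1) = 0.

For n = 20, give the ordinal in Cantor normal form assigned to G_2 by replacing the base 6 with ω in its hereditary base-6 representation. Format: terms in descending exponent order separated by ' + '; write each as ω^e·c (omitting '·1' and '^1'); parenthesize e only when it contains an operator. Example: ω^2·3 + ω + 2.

[0] 20 ≡ 4^2 + 4 (base 4). Lift 5: 30. −1: 29.
[1] 29 ≡ 5^2 + 4 (base 5). Lift 6: 40. −1: 39.
[2] 39 ≡ 6^2 + 3 (base 6). Lift 7: 52. −1: 51.

ω^2 + 3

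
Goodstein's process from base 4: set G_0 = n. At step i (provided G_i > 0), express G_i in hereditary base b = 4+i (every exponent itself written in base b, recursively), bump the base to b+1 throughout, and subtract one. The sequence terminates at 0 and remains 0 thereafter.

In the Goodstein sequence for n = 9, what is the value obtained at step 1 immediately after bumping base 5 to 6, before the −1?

G_0=9  [base 4] 2·4 + 1  →[4↦5]→  2·5 + 1 = 11  −1 ⇒ G_1=10
G_1=10  [base 5] 2·5  →[5↦6]→  2·6 = 12  −1 ⇒ G_2=11

12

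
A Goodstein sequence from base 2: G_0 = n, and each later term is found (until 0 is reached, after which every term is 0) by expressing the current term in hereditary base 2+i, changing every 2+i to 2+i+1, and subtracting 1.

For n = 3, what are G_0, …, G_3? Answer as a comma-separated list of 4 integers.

3, 3, 3, 2

step 0: 3 = 2 + 1; sub 3 for 2: 3 + 1; = 4; G_1 = 4−1 = 3
step 1: 3 = 3; sub 4 for 3: 4; = 4; G_2 = 4−1 = 3
step 2: 3 = 3; sub 5 for 4: 3; = 3; G_3 = 3−1 = 2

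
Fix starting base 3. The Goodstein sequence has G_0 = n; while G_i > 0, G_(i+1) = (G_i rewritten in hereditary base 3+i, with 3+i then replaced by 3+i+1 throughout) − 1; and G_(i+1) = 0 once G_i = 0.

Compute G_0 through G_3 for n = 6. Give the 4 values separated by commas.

G_0=6  [base 3] 2·3  →[3↦4]→  2·4 = 8  −1 ⇒ G_1=7
G_1=7  [base 4] 4 + 3  →[4↦5]→  5 + 3 = 8  −1 ⇒ G_2=7
G_2=7  [base 5] 5 + 2  →[5↦6]→  6 + 2 = 8  −1 ⇒ G_3=7

6, 7, 7, 7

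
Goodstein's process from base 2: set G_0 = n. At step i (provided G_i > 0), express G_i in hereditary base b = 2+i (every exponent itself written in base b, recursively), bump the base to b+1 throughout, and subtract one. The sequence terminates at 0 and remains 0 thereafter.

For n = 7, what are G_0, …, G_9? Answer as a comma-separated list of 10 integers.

7 —HB2→ 2^2 + 2 + 1 —bump→ 3^3 + 3 + 1 = 31 —(−1)→ 30
30 —HB3→ 3^3 + 3 —bump→ 4^4 + 4 = 260 —(−1)→ 259
259 —HB4→ 4^4 + 3 —bump→ 5^5 + 3 = 3128 —(−1)→ 3127
3127 —HB5→ 5^5 + 2 —bump→ 6^6 + 2 = 46658 —(−1)→ 46657
46657 —HB6→ 6^6 + 1 —bump→ 7^7 + 1 = 823544 —(−1)→ 823543
823543 —HB7→ 7^7 —bump→ 8^8 = 16777216 —(−1)→ 16777215
16777215 —HB8→ 7·8^7 + 7·8^6 + 7·8^5 + 7·8^4 + 7·8^3 + 7·8^2 + 7·8 + 7 —bump→ 7·9^7 + 7·9^6 + 7·9^5 + 7·9^4 + 7·9^3 + 7·9^2 + 7·9 + 7 = 37665880 —(−1)→ 37665879
37665879 —HB9→ 7·9^7 + 7·9^6 + 7·9^5 + 7·9^4 + 7·9^3 + 7·9^2 + 7·9 + 6 —bump→ 7·10^7 + 7·10^6 + 7·10^5 + 7·10^4 + 7·10^3 + 7·10^2 + 7·10 + 6 = 77777776 —(−1)→ 77777775
77777775 —HB10→ 7·10^7 + 7·10^6 + 7·10^5 + 7·10^4 + 7·10^3 + 7·10^2 + 7·10 + 5 —bump→ 7·11^7 + 7·11^6 + 7·11^5 + 7·11^4 + 7·11^3 + 7·11^2 + 7·11 + 5 = 150051214 —(−1)→ 150051213

7, 30, 259, 3127, 46657, 823543, 16777215, 37665879, 77777775, 150051213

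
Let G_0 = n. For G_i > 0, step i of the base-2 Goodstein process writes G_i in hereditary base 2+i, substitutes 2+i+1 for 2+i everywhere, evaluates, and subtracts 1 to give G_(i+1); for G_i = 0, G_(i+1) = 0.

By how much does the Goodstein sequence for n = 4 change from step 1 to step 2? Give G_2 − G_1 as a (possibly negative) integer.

15

base 2: 4 = 2^2; at 3: 3^3 = 27; next = 26
base 3: 26 = 2·3^2 + 2·3 + 2; at 4: 2·4^2 + 2·4 + 2 = 42; next = 41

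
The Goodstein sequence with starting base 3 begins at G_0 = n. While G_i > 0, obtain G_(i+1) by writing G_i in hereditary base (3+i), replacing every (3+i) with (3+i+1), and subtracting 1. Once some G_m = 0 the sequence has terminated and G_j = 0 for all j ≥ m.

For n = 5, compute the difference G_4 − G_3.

i=0: 5 = 3 + 2 (b=3); 3→4: 4 + 2 = 6; 6−1 = 5
i=1: 5 = 4 + 1 (b=4); 4→5: 5 + 1 = 6; 6−1 = 5
i=2: 5 = 5 (b=5); 5→6: 6 = 6; 6−1 = 5
i=3: 5 = 5 (b=6); 6→7: 5 = 5; 5−1 = 4

-1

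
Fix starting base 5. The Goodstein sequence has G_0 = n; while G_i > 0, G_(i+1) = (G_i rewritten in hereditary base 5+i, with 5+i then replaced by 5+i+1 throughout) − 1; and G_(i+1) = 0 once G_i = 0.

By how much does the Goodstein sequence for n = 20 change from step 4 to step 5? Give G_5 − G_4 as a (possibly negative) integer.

2

base 5: 20 = 4·5; at 6: 4·6 = 24; next = 23
base 6: 23 = 3·6 + 5; at 7: 3·7 + 5 = 26; next = 25
base 7: 25 = 3·7 + 4; at 8: 3·8 + 4 = 28; next = 27
base 8: 27 = 3·8 + 3; at 9: 3·9 + 3 = 30; next = 29
base 9: 29 = 3·9 + 2; at 10: 3·10 + 2 = 32; next = 31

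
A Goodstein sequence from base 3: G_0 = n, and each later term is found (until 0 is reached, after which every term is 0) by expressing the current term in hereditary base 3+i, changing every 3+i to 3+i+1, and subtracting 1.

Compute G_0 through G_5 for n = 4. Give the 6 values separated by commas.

4, 4, 4, 3, 2, 1

[0] 4 ≡ 3 + 1 (base 3). Lift 4: 5. −1: 4.
[1] 4 ≡ 4 (base 4). Lift 5: 5. −1: 4.
[2] 4 ≡ 4 (base 5). Lift 6: 4. −1: 3.
[3] 3 ≡ 3 (base 6). Lift 7: 3. −1: 2.
[4] 2 ≡ 2 (base 7). Lift 8: 2. −1: 1.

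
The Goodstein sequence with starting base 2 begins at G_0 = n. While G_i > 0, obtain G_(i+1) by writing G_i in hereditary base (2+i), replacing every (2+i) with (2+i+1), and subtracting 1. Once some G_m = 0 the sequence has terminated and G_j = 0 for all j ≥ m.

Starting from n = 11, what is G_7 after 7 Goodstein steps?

2749609302

11 —HB2→ 2^(2 + 1) + 2 + 1 —bump→ 3^(3 + 1) + 3 + 1 = 85 —(−1)→ 84
84 —HB3→ 3^(3 + 1) + 3 —bump→ 4^(4 + 1) + 4 = 1028 —(−1)→ 1027
1027 —HB4→ 4^(4 + 1) + 3 —bump→ 5^(5 + 1) + 3 = 15628 —(−1)→ 15627
15627 —HB5→ 5^(5 + 1) + 2 —bump→ 6^(6 + 1) + 2 = 279938 —(−1)→ 279937
279937 —HB6→ 6^(6 + 1) + 1 —bump→ 7^(7 + 1) + 1 = 5764802 —(−1)→ 5764801
5764801 —HB7→ 7^(7 + 1) —bump→ 8^(8 + 1) = 134217728 —(−1)→ 134217727
134217727 —HB8→ 7·8^8 + 7·8^7 + 7·8^6 + 7·8^5 + 7·8^4 + 7·8^3 + 7·8^2 + 7·8 + 7 —bump→ 7·9^9 + 7·9^7 + 7·9^6 + 7·9^5 + 7·9^4 + 7·9^3 + 7·9^2 + 7·9 + 7 = 2749609303 —(−1)→ 2749609302
2749609302 —HB9→ 7·9^9 + 7·9^7 + 7·9^6 + 7·9^5 + 7·9^4 + 7·9^3 + 7·9^2 + 7·9 + 6 —bump→ 7·10^10 + 7·10^7 + 7·10^6 + 7·10^5 + 7·10^4 + 7·10^3 + 7·10^2 + 7·10 + 6 = 70077777776 —(−1)→ 70077777775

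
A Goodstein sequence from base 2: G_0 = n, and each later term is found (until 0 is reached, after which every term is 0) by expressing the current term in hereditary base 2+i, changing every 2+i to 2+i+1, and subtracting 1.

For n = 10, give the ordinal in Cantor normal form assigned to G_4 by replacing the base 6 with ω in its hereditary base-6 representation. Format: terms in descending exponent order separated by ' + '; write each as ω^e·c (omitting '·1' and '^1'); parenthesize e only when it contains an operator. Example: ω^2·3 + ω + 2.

ω^ω·5 + ω^5·5 + ω^4·5 + ω^3·5 + ω^2·5 + ω·5 + 5

i=0: 10 = 2^(2 + 1) + 2 (b=2); 2→3: 3^(3 + 1) + 3 = 84; 84−1 = 83
i=1: 83 = 3^(3 + 1) + 2 (b=3); 3→4: 4^(4 + 1) + 2 = 1026; 1026−1 = 1025
i=2: 1025 = 4^(4 + 1) + 1 (b=4); 4→5: 5^(5 + 1) + 1 = 15626; 15626−1 = 15625
i=3: 15625 = 5^(5 + 1) (b=5); 5→6: 6^(6 + 1) = 279936; 279936−1 = 279935
i=4: 279935 = 5·6^6 + 5·6^5 + 5·6^4 + 5·6^3 + 5·6^2 + 5·6 + 5 (b=6); 6→7: 5·7^7 + 5·7^5 + 5·7^4 + 5·7^3 + 5·7^2 + 5·7 + 5 = 4215755; 4215755−1 = 4215754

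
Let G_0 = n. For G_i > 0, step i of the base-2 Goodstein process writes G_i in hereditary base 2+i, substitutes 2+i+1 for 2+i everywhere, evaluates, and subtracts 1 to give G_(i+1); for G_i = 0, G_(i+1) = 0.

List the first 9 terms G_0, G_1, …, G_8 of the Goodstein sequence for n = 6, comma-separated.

6, 29, 257, 3125, 46655, 98039, 187243, 332147, 555551

base 2: 6 = 2^2 + 2; at 3: 3^3 + 3 = 30; next = 29
base 3: 29 = 3^3 + 2; at 4: 4^4 + 2 = 258; next = 257
base 4: 257 = 4^4 + 1; at 5: 5^5 + 1 = 3126; next = 3125
base 5: 3125 = 5^5; at 6: 6^6 = 46656; next = 46655
base 6: 46655 = 5·6^5 + 5·6^4 + 5·6^3 + 5·6^2 + 5·6 + 5; at 7: 5·7^5 + 5·7^4 + 5·7^3 + 5·7^2 + 5·7 + 5 = 98040; next = 98039
base 7: 98039 = 5·7^5 + 5·7^4 + 5·7^3 + 5·7^2 + 5·7 + 4; at 8: 5·8^5 + 5·8^4 + 5·8^3 + 5·8^2 + 5·8 + 4 = 187244; next = 187243
base 8: 187243 = 5·8^5 + 5·8^4 + 5·8^3 + 5·8^2 + 5·8 + 3; at 9: 5·9^5 + 5·9^4 + 5·9^3 + 5·9^2 + 5·9 + 3 = 332148; next = 332147
base 9: 332147 = 5·9^5 + 5·9^4 + 5·9^3 + 5·9^2 + 5·9 + 2; at 10: 5·10^5 + 5·10^4 + 5·10^3 + 5·10^2 + 5·10 + 2 = 555552; next = 555551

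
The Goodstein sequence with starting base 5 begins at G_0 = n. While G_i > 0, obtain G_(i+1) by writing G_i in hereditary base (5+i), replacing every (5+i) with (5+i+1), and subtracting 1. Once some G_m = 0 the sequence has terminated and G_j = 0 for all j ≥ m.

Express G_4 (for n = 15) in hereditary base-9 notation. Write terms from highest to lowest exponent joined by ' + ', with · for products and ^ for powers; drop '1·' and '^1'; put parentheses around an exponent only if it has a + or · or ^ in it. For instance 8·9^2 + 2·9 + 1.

G_0=15  [base 5] 3·5  →[5↦6]→  3·6 = 18  −1 ⇒ G_1=17
G_1=17  [base 6] 2·6 + 5  →[6↦7]→  2·7 + 5 = 19  −1 ⇒ G_2=18
G_2=18  [base 7] 2·7 + 4  →[7↦8]→  2·8 + 4 = 20  −1 ⇒ G_3=19
G_3=19  [base 8] 2·8 + 3  →[8↦9]→  2·9 + 3 = 21  −1 ⇒ G_4=20
G_4=20  [base 9] 2·9 + 2  →[9↦10]→  2·10 + 2 = 22  −1 ⇒ G_5=21

2·9 + 2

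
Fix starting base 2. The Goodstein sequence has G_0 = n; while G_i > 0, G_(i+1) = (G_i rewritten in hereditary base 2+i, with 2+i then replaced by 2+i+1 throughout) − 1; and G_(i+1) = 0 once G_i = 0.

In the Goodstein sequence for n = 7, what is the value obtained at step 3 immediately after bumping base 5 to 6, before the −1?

46658

i=0: 7 = 2^2 + 2 + 1 (b=2); 2→3: 3^3 + 3 + 1 = 31; 31−1 = 30
i=1: 30 = 3^3 + 3 (b=3); 3→4: 4^4 + 4 = 260; 260−1 = 259
i=2: 259 = 4^4 + 3 (b=4); 4→5: 5^5 + 3 = 3128; 3128−1 = 3127
i=3: 3127 = 5^5 + 2 (b=5); 5→6: 6^6 + 2 = 46658; 46658−1 = 46657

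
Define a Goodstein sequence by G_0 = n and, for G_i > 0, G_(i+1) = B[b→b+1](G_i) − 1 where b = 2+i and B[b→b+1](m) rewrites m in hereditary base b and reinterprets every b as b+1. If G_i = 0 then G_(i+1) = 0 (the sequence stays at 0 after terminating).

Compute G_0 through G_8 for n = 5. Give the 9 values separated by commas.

(0) 5|_2 = 2^2 + 1 ↦ 3^3 + 1|_3 = 28 ⇒ 27
(1) 27|_3 = 3^3 ↦ 4^4|_4 = 256 ⇒ 255
(2) 255|_4 = 3·4^3 + 3·4^2 + 3·4 + 3 ↦ 3·5^3 + 3·5^2 + 3·5 + 3|_5 = 468 ⇒ 467
(3) 467|_5 = 3·5^3 + 3·5^2 + 3·5 + 2 ↦ 3·6^3 + 3·6^2 + 3·6 + 2|_6 = 776 ⇒ 775
(4) 775|_6 = 3·6^3 + 3·6^2 + 3·6 + 1 ↦ 3·7^3 + 3·7^2 + 3·7 + 1|_7 = 1198 ⇒ 1197
(5) 1197|_7 = 3·7^3 + 3·7^2 + 3·7 ↦ 3·8^3 + 3·8^2 + 3·8|_8 = 1752 ⇒ 1751
(6) 1751|_8 = 3·8^3 + 3·8^2 + 2·8 + 7 ↦ 3·9^3 + 3·9^2 + 2·9 + 7|_9 = 2455 ⇒ 2454
(7) 2454|_9 = 3·9^3 + 3·9^2 + 2·9 + 6 ↦ 3·10^3 + 3·10^2 + 2·10 + 6|_10 = 3326 ⇒ 3325

5, 27, 255, 467, 775, 1197, 1751, 2454, 3325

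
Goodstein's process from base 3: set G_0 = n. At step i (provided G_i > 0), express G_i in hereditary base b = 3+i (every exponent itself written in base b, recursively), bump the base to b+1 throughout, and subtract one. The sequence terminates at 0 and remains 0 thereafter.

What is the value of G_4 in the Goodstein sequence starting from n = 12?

49

step 0: 12 = 3^2 + 3; sub 4 for 3: 4^2 + 4; = 20; G_1 = 20−1 = 19
step 1: 19 = 4^2 + 3; sub 5 for 4: 5^2 + 3; = 28; G_2 = 28−1 = 27
step 2: 27 = 5^2 + 2; sub 6 for 5: 6^2 + 2; = 38; G_3 = 38−1 = 37
step 3: 37 = 6^2 + 1; sub 7 for 6: 7^2 + 1; = 50; G_4 = 50−1 = 49
step 4: 49 = 7^2; sub 8 for 7: 8^2; = 64; G_5 = 64−1 = 63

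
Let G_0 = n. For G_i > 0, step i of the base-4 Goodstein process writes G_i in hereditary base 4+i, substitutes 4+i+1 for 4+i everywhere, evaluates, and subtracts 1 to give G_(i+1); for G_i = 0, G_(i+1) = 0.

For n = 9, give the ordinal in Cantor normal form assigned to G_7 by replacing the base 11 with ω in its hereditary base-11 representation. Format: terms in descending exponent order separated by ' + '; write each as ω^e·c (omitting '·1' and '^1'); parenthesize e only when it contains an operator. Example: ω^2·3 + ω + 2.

ω

step 0: 9 = 2·4 + 1; sub 5 for 4: 2·5 + 1; = 11; G_1 = 11−1 = 10
step 1: 10 = 2·5; sub 6 for 5: 2·6; = 12; G_2 = 12−1 = 11
step 2: 11 = 6 + 5; sub 7 for 6: 7 + 5; = 12; G_3 = 12−1 = 11
step 3: 11 = 7 + 4; sub 8 for 7: 8 + 4; = 12; G_4 = 12−1 = 11
step 4: 11 = 8 + 3; sub 9 for 8: 9 + 3; = 12; G_5 = 12−1 = 11
step 5: 11 = 9 + 2; sub 10 for 9: 10 + 2; = 12; G_6 = 12−1 = 11
step 6: 11 = 10 + 1; sub 11 for 10: 11 + 1; = 12; G_7 = 12−1 = 11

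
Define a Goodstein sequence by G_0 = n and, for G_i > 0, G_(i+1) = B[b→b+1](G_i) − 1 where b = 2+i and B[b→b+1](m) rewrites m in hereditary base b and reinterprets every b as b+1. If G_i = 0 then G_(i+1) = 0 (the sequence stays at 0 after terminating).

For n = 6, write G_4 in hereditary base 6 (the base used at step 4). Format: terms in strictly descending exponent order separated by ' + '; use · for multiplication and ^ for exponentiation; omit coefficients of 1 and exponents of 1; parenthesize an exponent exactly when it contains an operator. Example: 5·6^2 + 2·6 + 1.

5·6^5 + 5·6^4 + 5·6^3 + 5·6^2 + 5·6 + 5

(0) 6|_2 = 2^2 + 2 ↦ 3^3 + 3|_3 = 30 ⇒ 29
(1) 29|_3 = 3^3 + 2 ↦ 4^4 + 2|_4 = 258 ⇒ 257
(2) 257|_4 = 4^4 + 1 ↦ 5^5 + 1|_5 = 3126 ⇒ 3125
(3) 3125|_5 = 5^5 ↦ 6^6|_6 = 46656 ⇒ 46655
(4) 46655|_6 = 5·6^5 + 5·6^4 + 5·6^3 + 5·6^2 + 5·6 + 5 ↦ 5·7^5 + 5·7^4 + 5·7^3 + 5·7^2 + 5·7 + 5|_7 = 98040 ⇒ 98039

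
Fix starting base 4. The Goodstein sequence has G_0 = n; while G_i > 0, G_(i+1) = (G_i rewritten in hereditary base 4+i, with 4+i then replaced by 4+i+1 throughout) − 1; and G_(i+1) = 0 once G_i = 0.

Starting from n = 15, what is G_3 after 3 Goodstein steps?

(0) 15|_4 = 3·4 + 3 ↦ 3·5 + 3|_5 = 18 ⇒ 17
(1) 17|_5 = 3·5 + 2 ↦ 3·6 + 2|_6 = 20 ⇒ 19
(2) 19|_6 = 3·6 + 1 ↦ 3·7 + 1|_7 = 22 ⇒ 21
(3) 21|_7 = 3·7 ↦ 3·8|_8 = 24 ⇒ 23

21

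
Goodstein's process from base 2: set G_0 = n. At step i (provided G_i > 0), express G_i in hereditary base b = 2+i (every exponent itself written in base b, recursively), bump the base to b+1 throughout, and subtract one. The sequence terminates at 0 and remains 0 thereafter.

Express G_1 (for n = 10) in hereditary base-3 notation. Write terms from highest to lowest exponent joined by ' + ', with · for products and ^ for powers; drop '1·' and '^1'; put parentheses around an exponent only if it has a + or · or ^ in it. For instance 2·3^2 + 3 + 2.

3^(3 + 1) + 2

G_0=10  [base 2] 2^(2 + 1) + 2  →[2↦3]→  3^(3 + 1) + 3 = 84  −1 ⇒ G_1=83
G_1=83  [base 3] 3^(3 + 1) + 2  →[3↦4]→  4^(4 + 1) + 2 = 1026  −1 ⇒ G_2=1025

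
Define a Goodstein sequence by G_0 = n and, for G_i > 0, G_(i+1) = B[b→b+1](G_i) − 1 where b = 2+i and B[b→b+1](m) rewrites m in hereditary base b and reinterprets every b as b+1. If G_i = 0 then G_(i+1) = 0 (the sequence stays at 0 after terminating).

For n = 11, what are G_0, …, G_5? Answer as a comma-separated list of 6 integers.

11, 84, 1027, 15627, 279937, 5764801

i=0: 11 = 2^(2 + 1) + 2 + 1 (b=2); 2→3: 3^(3 + 1) + 3 + 1 = 85; 85−1 = 84
i=1: 84 = 3^(3 + 1) + 3 (b=3); 3→4: 4^(4 + 1) + 4 = 1028; 1028−1 = 1027
i=2: 1027 = 4^(4 + 1) + 3 (b=4); 4→5: 5^(5 + 1) + 3 = 15628; 15628−1 = 15627
i=3: 15627 = 5^(5 + 1) + 2 (b=5); 5→6: 6^(6 + 1) + 2 = 279938; 279938−1 = 279937
i=4: 279937 = 6^(6 + 1) + 1 (b=6); 6→7: 7^(7 + 1) + 1 = 5764802; 5764802−1 = 5764801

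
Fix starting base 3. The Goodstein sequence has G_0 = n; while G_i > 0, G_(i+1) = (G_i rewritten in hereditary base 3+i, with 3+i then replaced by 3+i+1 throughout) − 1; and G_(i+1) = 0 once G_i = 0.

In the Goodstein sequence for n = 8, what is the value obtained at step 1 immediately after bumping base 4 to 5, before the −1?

11

i=0: 8 = 2·3 + 2 (b=3); 3→4: 2·4 + 2 = 10; 10−1 = 9
i=1: 9 = 2·4 + 1 (b=4); 4→5: 2·5 + 1 = 11; 11−1 = 10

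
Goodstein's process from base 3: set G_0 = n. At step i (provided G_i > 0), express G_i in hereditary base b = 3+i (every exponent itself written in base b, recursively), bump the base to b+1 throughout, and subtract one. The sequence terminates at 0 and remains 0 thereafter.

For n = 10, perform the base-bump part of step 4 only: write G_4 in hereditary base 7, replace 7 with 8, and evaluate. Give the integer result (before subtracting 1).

(0) 10|_3 = 3^2 + 1 ↦ 4^2 + 1|_4 = 17 ⇒ 16
(1) 16|_4 = 4^2 ↦ 5^2|_5 = 25 ⇒ 24
(2) 24|_5 = 4·5 + 4 ↦ 4·6 + 4|_6 = 28 ⇒ 27
(3) 27|_6 = 4·6 + 3 ↦ 4·7 + 3|_7 = 31 ⇒ 30
(4) 30|_7 = 4·7 + 2 ↦ 4·8 + 2|_8 = 34 ⇒ 33

34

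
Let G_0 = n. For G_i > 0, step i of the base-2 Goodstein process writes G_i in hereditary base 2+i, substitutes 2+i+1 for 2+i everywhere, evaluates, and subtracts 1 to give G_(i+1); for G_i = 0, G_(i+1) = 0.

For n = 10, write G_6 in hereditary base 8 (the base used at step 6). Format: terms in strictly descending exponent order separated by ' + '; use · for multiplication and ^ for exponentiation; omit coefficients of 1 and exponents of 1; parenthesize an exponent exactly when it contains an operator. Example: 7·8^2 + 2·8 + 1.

5·8^8 + 5·8^5 + 5·8^4 + 5·8^3 + 5·8^2 + 5·8 + 3

G_0 = 10. HB_2(10) = 2^(2 + 1) + 2. Bump = 84. G_1 = 83.
G_1 = 83. HB_3(83) = 3^(3 + 1) + 2. Bump = 1026. G_2 = 1025.
G_2 = 1025. HB_4(1025) = 4^(4 + 1) + 1. Bump = 15626. G_3 = 15625.
G_3 = 15625. HB_5(15625) = 5^(5 + 1). Bump = 279936. G_4 = 279935.
G_4 = 279935. HB_6(279935) = 5·6^6 + 5·6^5 + 5·6^4 + 5·6^3 + 5·6^2 + 5·6 + 5. Bump = 4215755. G_5 = 4215754.
G_5 = 4215754. HB_7(4215754) = 5·7^7 + 5·7^5 + 5·7^4 + 5·7^3 + 5·7^2 + 5·7 + 4. Bump = 84073324. G_6 = 84073323.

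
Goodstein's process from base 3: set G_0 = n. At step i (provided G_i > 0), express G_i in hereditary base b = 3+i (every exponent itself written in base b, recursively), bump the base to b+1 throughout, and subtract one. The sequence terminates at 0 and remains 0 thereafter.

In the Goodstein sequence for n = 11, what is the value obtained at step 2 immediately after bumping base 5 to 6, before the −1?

G_0 = 11. HB_3(11) = 3^2 + 2. Bump = 18. G_1 = 17.
G_1 = 17. HB_4(17) = 4^2 + 1. Bump = 26. G_2 = 25.

36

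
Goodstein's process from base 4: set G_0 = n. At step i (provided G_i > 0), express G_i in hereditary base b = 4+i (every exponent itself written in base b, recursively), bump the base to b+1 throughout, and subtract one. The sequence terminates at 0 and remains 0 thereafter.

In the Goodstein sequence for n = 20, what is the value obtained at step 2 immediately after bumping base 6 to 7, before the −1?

step 0: 20 = 4^2 + 4; sub 5 for 4: 5^2 + 5; = 30; G_1 = 30−1 = 29
step 1: 29 = 5^2 + 4; sub 6 for 5: 6^2 + 4; = 40; G_2 = 40−1 = 39

52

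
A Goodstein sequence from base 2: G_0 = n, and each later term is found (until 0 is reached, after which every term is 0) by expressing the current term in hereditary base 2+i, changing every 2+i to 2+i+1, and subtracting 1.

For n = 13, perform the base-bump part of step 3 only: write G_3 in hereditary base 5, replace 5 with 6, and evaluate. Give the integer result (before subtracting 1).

step 0: 13 = 2^(2 + 1) + 2^2 + 1; sub 3 for 2: 3^(3 + 1) + 3^3 + 1; = 109; G_1 = 109−1 = 108
step 1: 108 = 3^(3 + 1) + 3^3; sub 4 for 3: 4^(4 + 1) + 4^4; = 1280; G_2 = 1280−1 = 1279
step 2: 1279 = 4^(4 + 1) + 3·4^3 + 3·4^2 + 3·4 + 3; sub 5 for 4: 5^(5 + 1) + 3·5^3 + 3·5^2 + 3·5 + 3; = 16093; G_3 = 16093−1 = 16092
step 3: 16092 = 5^(5 + 1) + 3·5^3 + 3·5^2 + 3·5 + 2; sub 6 for 5: 6^(6 + 1) + 3·6^3 + 3·6^2 + 3·6 + 2; = 280712; G_4 = 280712−1 = 280711

280712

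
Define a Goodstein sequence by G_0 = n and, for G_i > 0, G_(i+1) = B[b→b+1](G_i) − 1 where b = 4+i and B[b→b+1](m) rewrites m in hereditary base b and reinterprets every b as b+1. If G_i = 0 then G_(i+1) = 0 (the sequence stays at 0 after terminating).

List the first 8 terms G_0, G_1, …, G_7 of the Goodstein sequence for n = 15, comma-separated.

15, 17, 19, 21, 23, 24, 25, 26

base 4: 15 = 3·4 + 3; at 5: 3·5 + 3 = 18; next = 17
base 5: 17 = 3·5 + 2; at 6: 3·6 + 2 = 20; next = 19
base 6: 19 = 3·6 + 1; at 7: 3·7 + 1 = 22; next = 21
base 7: 21 = 3·7; at 8: 3·8 = 24; next = 23
base 8: 23 = 2·8 + 7; at 9: 2·9 + 7 = 25; next = 24
base 9: 24 = 2·9 + 6; at 10: 2·10 + 6 = 26; next = 25
base 10: 25 = 2·10 + 5; at 11: 2·11 + 5 = 27; next = 26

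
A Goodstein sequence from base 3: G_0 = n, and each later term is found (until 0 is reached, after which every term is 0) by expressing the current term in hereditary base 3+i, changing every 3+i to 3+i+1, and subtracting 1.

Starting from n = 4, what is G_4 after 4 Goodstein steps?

G_0 = 4. HB_3(4) = 3 + 1. Bump = 5. G_1 = 4.
G_1 = 4. HB_4(4) = 4. Bump = 5. G_2 = 4.
G_2 = 4. HB_5(4) = 4. Bump = 4. G_3 = 3.
G_3 = 3. HB_6(3) = 3. Bump = 3. G_4 = 2.
G_4 = 2. HB_7(2) = 2. Bump = 2. G_5 = 1.

2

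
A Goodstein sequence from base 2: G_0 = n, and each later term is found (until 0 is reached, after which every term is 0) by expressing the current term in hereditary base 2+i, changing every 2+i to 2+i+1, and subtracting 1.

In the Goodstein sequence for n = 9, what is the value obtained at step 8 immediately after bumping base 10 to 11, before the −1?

[0] 9 ≡ 2^(2 + 1) + 1 (base 2). Lift 3: 82. −1: 81.
[1] 81 ≡ 3^(3 + 1) (base 3). Lift 4: 1024. −1: 1023.
[2] 1023 ≡ 3·4^4 + 3·4^3 + 3·4^2 + 3·4 + 3 (base 4). Lift 5: 9843. −1: 9842.
[3] 9842 ≡ 3·5^5 + 3·5^3 + 3·5^2 + 3·5 + 2 (base 5). Lift 6: 140744. −1: 140743.
[4] 140743 ≡ 3·6^6 + 3·6^3 + 3·6^2 + 3·6 + 1 (base 6). Lift 7: 2471827. −1: 2471826.
[5] 2471826 ≡ 3·7^7 + 3·7^3 + 3·7^2 + 3·7 (base 7). Lift 8: 50333400. −1: 50333399.
[6] 50333399 ≡ 3·8^8 + 3·8^3 + 3·8^2 + 2·8 + 7 (base 8). Lift 9: 1162263922. −1: 1162263921.
[7] 1162263921 ≡ 3·9^9 + 3·9^3 + 3·9^2 + 2·9 + 6 (base 9). Lift 10: 30000003326. −1: 30000003325.

855935016216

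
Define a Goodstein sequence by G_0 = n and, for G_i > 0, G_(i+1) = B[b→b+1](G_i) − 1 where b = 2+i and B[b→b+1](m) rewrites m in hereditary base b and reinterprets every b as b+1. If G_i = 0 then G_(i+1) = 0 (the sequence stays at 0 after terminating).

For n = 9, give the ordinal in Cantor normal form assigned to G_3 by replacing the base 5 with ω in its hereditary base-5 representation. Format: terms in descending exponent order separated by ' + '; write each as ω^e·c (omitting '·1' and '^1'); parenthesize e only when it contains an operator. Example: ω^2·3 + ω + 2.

ω^ω·3 + ω^3·3 + ω^2·3 + ω·3 + 2

base 2: 9 = 2^(2 + 1) + 1; at 3: 3^(3 + 1) + 1 = 82; next = 81
base 3: 81 = 3^(3 + 1); at 4: 4^(4 + 1) = 1024; next = 1023
base 4: 1023 = 3·4^4 + 3·4^3 + 3·4^2 + 3·4 + 3; at 5: 3·5^5 + 3·5^3 + 3·5^2 + 3·5 + 3 = 9843; next = 9842
base 5: 9842 = 3·5^5 + 3·5^3 + 3·5^2 + 3·5 + 2; at 6: 3·6^6 + 3·6^3 + 3·6^2 + 3·6 + 2 = 140744; next = 140743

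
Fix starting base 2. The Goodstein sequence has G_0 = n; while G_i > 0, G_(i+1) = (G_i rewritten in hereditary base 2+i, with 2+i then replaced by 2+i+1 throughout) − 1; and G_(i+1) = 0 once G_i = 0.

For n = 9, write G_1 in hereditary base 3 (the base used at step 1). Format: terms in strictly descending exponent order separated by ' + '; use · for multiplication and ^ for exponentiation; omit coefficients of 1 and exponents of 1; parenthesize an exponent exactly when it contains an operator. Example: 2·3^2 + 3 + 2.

3^(3 + 1)

G_0=9  [base 2] 2^(2 + 1) + 1  →[2↦3]→  3^(3 + 1) + 1 = 82  −1 ⇒ G_1=81
G_1=81  [base 3] 3^(3 + 1)  →[3↦4]→  4^(4 + 1) = 1024  −1 ⇒ G_2=1023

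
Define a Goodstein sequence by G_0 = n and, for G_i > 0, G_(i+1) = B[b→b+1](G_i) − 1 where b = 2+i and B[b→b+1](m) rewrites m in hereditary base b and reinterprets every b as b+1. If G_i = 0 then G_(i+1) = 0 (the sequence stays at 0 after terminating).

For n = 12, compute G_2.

1065

G_0 = 12. HB_2(12) = 2^(2 + 1) + 2^2. Bump = 108. G_1 = 107.
G_1 = 107. HB_3(107) = 3^(3 + 1) + 2·3^2 + 2·3 + 2. Bump = 1066. G_2 = 1065.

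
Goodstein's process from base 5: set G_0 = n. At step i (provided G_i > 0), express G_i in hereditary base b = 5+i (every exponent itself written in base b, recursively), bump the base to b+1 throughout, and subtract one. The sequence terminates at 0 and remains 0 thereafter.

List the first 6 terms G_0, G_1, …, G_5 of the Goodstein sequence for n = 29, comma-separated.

29, 39, 51, 65, 81, 99

i=0: 29 = 5^2 + 4 (b=5); 5→6: 6^2 + 4 = 40; 40−1 = 39
i=1: 39 = 6^2 + 3 (b=6); 6→7: 7^2 + 3 = 52; 52−1 = 51
i=2: 51 = 7^2 + 2 (b=7); 7→8: 8^2 + 2 = 66; 66−1 = 65
i=3: 65 = 8^2 + 1 (b=8); 8→9: 9^2 + 1 = 82; 82−1 = 81
i=4: 81 = 9^2 (b=9); 9→10: 10^2 = 100; 100−1 = 99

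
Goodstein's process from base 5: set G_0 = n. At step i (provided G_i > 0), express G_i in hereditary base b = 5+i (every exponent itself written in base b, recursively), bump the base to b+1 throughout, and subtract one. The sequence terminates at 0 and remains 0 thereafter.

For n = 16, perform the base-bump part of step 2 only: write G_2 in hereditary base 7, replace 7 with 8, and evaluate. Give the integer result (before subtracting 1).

G_0=16  [base 5] 3·5 + 1  →[5↦6]→  3·6 + 1 = 19  −1 ⇒ G_1=18
G_1=18  [base 6] 3·6  →[6↦7]→  3·7 = 21  −1 ⇒ G_2=20
G_2=20  [base 7] 2·7 + 6  →[7↦8]→  2·8 + 6 = 22  −1 ⇒ G_3=21

22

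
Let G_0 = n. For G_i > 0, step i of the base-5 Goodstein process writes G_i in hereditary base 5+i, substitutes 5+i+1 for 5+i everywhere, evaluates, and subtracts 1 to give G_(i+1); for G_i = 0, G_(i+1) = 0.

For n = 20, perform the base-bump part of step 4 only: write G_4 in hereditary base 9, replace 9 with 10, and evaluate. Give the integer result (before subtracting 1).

32

[0] 20 ≡ 4·5 (base 5). Lift 6: 24. −1: 23.
[1] 23 ≡ 3·6 + 5 (base 6). Lift 7: 26. −1: 25.
[2] 25 ≡ 3·7 + 4 (base 7). Lift 8: 28. −1: 27.
[3] 27 ≡ 3·8 + 3 (base 8). Lift 9: 30. −1: 29.
[4] 29 ≡ 3·9 + 2 (base 9). Lift 10: 32. −1: 31.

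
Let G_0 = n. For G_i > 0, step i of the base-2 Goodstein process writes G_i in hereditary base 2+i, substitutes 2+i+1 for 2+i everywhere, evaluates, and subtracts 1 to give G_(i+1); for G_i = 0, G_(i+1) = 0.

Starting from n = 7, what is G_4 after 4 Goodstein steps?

G_0 = 7. HB_2(7) = 2^2 + 2 + 1. Bump = 31. G_1 = 30.
G_1 = 30. HB_3(30) = 3^3 + 3. Bump = 260. G_2 = 259.
G_2 = 259. HB_4(259) = 4^4 + 3. Bump = 3128. G_3 = 3127.
G_3 = 3127. HB_5(3127) = 5^5 + 2. Bump = 46658. G_4 = 46657.

46657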